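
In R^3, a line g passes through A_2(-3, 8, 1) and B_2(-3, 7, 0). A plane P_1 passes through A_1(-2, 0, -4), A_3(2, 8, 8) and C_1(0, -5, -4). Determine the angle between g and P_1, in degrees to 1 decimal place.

A direction vector for g is B_2 − A_2 = (0, -1, -1).
A_1A_3 = (4, 8, 12), A_1C_1 = (2, -5, 0); a normal to P_1 is A_1A_3 × A_1C_1 = (60, 24, -36).
Using A_1: P_1 has equation 60x + 24y - 36z = 24.
sin θ = |n·v| / (|n||v|) = |12| / (√5472 · √2) = 0.11471.
θ ≈ 6.6°.

6.6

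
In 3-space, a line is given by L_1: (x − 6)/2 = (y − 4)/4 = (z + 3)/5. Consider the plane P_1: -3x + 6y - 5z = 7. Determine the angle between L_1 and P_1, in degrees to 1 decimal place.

L_1 has direction (2, 4, 5) through (6, 4, -3).
sin θ = |n·v| / (|n||v|) = |-7| / (√70 · √45) = 0.12472.
θ ≈ 7.2°.

7.2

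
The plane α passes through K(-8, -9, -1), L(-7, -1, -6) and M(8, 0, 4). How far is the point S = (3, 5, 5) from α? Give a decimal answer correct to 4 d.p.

5.7287

KL = (1, 8, -5), KM = (16, 9, 5); a normal to α is KL × KM = (85, -85, -119).
Using K: α has equation 85x - 85y - 119z = 204.
n·S − d = (85)·(3) + (-85)·(5) + (-119)·(5) − 204 = -969; |n| = √28611.
Distance = |-969| / √28611 = 969/√28611 ≈ 5.7287.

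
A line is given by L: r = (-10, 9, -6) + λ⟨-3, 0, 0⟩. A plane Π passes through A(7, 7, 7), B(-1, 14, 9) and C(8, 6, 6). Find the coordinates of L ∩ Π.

(2, 9, -6)

AB = (-8, 7, 2), AC = (1, -1, -1); a normal to Π is AB × AC = (-5, -6, 1).
Using A: Π has equation -5x - 6y + z = -70.
Substitute r = (-10, 9, -6) + t(-3, 0, 0) into the plane: -10 + 15t = -70, so t = -4.
Intersection: (-10, 9, -6) + (-4)·(-3, 0, 0) = (2, 9, -6).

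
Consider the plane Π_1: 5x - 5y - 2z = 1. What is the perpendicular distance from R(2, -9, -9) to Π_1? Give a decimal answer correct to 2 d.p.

n·R − d = (5)·(2) + (-5)·(-9) + (-2)·(-9) − 1 = 72; |n| = √54.
Distance = |72| / √54 = 72/√54 ≈ 9.80.

9.80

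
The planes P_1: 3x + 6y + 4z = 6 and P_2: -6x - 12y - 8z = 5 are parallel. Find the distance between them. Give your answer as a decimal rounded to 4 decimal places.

Rescale P_2 by 1/(-2): 3x + 6y + 4z = -5/2. Then distance = |6 − (-5/2)| / √61 ≈ 1.0883.

1.0883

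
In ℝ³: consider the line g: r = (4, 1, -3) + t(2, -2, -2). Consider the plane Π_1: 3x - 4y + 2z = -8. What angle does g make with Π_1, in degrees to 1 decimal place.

sin θ = |n·v| / (|n||v|) = |10| / (√29 · √12) = 0.53606.
θ ≈ 32.4°.

32.4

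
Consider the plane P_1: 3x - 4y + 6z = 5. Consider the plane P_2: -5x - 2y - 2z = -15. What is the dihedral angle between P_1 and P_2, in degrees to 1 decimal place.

64.9

cos θ = |n₁·n₂| / (|n₁||n₂|) = |-19| / (√61 · √33).
θ = arccos(0.42348) ≈ 64.9°.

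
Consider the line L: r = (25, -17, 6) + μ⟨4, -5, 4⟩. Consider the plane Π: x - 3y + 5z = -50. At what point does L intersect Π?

Substitute r = (25, -17, 6) + t(4, -5, 4) into the plane: 106 + 39t = -50, so t = -4.
Intersection: (25, -17, 6) + (-4)·(4, -5, 4) = (9, 3, -10).

(9, 3, -10)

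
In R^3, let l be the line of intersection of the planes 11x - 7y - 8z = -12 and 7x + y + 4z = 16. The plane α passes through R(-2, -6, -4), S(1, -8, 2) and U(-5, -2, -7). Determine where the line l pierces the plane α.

(0, -4, 5)

Direction of l: (11, -7, -8) × (7, 1, 4) = (-20, -100, 60).
A point on l: solving the two plane equations with x = 1 gives (1, 1, 2).
RS = (3, -2, 6), RU = (-3, 4, -3); a normal to α is RS × RU = (-18, -9, 6).
Using R: α has equation -18x - 9y + 6z = 66.
Substitute r = (1, 1, 2) + t(-20, -100, 60) into the plane: -15 + 1620t = 66, so t = 1/20.
Intersection: (1, 1, 2) + (1/20)·(-20, -100, 60) = (0, -4, 5).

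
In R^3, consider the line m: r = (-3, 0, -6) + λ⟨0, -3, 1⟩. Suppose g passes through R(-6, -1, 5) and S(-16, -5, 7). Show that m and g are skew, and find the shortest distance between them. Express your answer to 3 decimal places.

A direction vector for g is S − R = (-10, -4, 2).
Common perpendicular direction n = (0, -3, 1) × (-10, -4, 2) = (-2, -10, -30).
With w = (-6, -1, 5) − (-3, 0, -6) = (-3, -1, 11), w · n = -314.
Since n ≠ 0 the lines are not parallel, and w · n = -314 ≠ 0 so they do not intersect; hence they are skew.
Distance = |w · n| / |n| = |-314| / √1004 ≈ 9.910.

9.910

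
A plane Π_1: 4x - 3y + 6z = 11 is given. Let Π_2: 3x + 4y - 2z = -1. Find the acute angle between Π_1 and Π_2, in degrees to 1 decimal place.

73.4

cos θ = |n₁·n₂| / (|n₁||n₂|) = |-12| / (√61 · √29).
θ = arccos(0.28531) ≈ 73.4°.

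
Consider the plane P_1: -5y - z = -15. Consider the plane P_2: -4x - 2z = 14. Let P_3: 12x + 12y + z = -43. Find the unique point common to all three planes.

(-6, 2, 5)

Solving the 3×3 linear system -5y - z = -15, -4x - 2z = 14, 12x + 12y + z = -43 (e.g. by elimination or Cramer's rule, determinant = 148) gives (-6, 2, 5).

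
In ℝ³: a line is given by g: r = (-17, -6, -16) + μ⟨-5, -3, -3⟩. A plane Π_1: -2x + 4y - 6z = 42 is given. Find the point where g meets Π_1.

(3, 6, -4)

Substitute r = (-17, -6, -16) + t(-5, -3, -3) into the plane: 106 + 16t = 42, so t = -4.
Intersection: (-17, -6, -16) + (-4)·(-5, -3, -3) = (3, 6, -4).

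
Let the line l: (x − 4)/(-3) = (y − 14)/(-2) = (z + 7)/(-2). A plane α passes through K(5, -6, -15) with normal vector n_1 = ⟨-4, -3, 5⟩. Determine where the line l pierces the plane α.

(-2, 10, -11)

l has direction (-3, -2, -2) through (4, 14, -7).
α: n_1·r = n_1·K gives -4x - 3y + 5z = -77.
Substitute r = (4, 14, -7) + t(-3, -2, -2) into the plane: -93 + 8t = -77, so t = 2.
Intersection: (4, 14, -7) + 2·(-3, -2, -2) = (-2, 10, -11).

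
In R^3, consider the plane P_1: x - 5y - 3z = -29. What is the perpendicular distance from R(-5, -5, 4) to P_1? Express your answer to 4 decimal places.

6.2541

n·R − d = (1)·(-5) + (-5)·(-5) + (-3)·(4) − (-29) = 37; |n| = √35.
Distance = |37| / √35 = 37/√35 ≈ 6.2541.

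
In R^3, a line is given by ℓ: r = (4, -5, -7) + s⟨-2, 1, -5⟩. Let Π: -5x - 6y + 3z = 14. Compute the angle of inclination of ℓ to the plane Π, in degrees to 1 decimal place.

sin θ = |n·v| / (|n||v|) = |-11| / (√70 · √30) = 0.24004.
θ ≈ 13.9°.

13.9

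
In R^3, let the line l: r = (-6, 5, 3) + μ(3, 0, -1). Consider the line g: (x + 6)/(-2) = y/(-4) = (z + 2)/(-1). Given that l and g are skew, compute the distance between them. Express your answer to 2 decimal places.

2.57

g has direction (-2, -4, -1) through (-6, 0, -2).
Common perpendicular direction n = (3, 0, -1) × (-2, -4, -1) = (-4, 5, -12).
With w = (-6, 0, -2) − (-6, 5, 3) = (0, -5, -5), w · n = 35.
Distance = |w · n| / |n| = |35| / √185 ≈ 2.57.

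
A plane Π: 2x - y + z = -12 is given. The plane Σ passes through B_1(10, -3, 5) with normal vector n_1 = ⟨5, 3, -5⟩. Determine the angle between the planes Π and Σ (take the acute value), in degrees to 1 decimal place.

83.9

Σ: n_1·r = n_1·B_1 gives 5x + 3y - 5z = 16.
cos θ = |n₁·n₂| / (|n₁||n₂|) = |2| / (√6 · √59).
θ = arccos(0.10630) ≈ 83.9°.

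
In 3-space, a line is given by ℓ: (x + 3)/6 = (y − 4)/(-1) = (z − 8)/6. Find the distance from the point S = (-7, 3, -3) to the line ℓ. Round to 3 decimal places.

5.431

ℓ has direction (6, -1, 6) through (-3, 4, 8).
Taking (-3, 4, 8) on ℓ with direction v = (6, -1, 6): w = S − (-3, 4, 8) = (-4, -1, -11), and w × v = (-17, -42, 10).
Distance = |w × v| / |v| = √2153 / √73 ≈ 5.431.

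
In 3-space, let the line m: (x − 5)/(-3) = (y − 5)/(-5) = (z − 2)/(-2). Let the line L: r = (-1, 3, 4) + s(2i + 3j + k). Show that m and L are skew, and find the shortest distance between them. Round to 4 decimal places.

m has direction (-3, -5, -2) through (5, 5, 2).
Common perpendicular direction n = (-3, -5, -2) × (2, 3, 1) = (1, -1, 1).
With w = (-1, 3, 4) − (5, 5, 2) = (-6, -2, 2), w · n = -2.
Since n ≠ 0 the lines are not parallel, and w · n = -2 ≠ 0 so they do not intersect; hence they are skew.
Distance = |w · n| / |n| = |-2| / √3 ≈ 1.1547.

1.1547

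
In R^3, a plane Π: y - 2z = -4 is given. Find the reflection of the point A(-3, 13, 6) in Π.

λ = (n·A − d)/|n|² = (1 − (-4))/5 = 1.
Reflection = A − 2λn = (-3, 13, 6) − 2·(0, 1, -2) = (-3, 11, 10).

(-3, 11, 10)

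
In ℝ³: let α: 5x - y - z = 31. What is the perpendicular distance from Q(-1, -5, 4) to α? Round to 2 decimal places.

6.74

n·Q − d = (5)·(-1) + (-1)·(-5) + (-1)·(4) − 31 = -35; |n| = √27.
Distance = |-35| / √27 = 35/√27 ≈ 6.74.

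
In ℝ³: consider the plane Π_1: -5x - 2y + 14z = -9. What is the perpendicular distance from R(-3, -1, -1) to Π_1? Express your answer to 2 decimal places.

n·R − d = (-5)·(-3) + (-2)·(-1) + (14)·(-1) − (-9) = 12; |n| = √225.
Distance = |12| / √225 = 12/√225 ≈ 0.80.

0.80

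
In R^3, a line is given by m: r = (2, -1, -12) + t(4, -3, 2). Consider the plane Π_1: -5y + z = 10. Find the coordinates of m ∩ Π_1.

(6, -4, -10)

Substitute r = (2, -1, -12) + t(4, -3, 2) into the plane: -7 + 17t = 10, so t = 1.
Intersection: (2, -1, -12) + 1·(4, -3, 2) = (6, -4, -10).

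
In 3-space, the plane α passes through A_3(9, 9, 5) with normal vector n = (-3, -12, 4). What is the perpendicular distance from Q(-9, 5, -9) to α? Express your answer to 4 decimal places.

3.5385

α: n·r = n·A_3 gives -3x - 12y + 4z = -115.
n·Q − d = (-3)·(-9) + (-12)·(5) + (4)·(-9) − (-115) = 46; |n| = √169.
Distance = |46| / √169 = 46/√169 ≈ 3.5385.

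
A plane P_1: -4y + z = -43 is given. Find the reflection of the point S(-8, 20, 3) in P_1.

(-8, 4, 7)

λ = (n·S − d)/|n|² = (-77 − (-43))/17 = -2.
Reflection = S − 2λn = (-8, 20, 3) − (-4)·(0, -4, 1) = (-8, 4, 7).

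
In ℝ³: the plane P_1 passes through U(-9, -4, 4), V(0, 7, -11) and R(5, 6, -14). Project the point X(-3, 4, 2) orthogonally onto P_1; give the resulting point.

UV = (9, 11, -15), UR = (14, 10, -18); a normal to P_1 is UV × UR = (-48, -48, -64).
Using U: P_1 has equation -48x - 48y - 64z = 368.
Foot = X − λn with λ = (n·X − d)/|n|² = (-176 − 368)/8704 = -1/16.
Foot = (-3, 4, 2) − (-1/16)·(-48, -48, -64) = (-6, 1, -2).

(-6, 1, -2)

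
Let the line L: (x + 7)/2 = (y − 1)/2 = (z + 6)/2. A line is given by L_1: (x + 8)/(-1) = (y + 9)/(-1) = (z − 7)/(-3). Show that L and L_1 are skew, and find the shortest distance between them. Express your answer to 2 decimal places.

6.36

L has direction (2, 2, 2) through (-7, 1, -6).
L_1 has direction (-1, -1, -3) through (-8, -9, 7).
Common perpendicular direction n = (2, 2, 2) × (-1, -1, -3) = (-4, 4, 0).
With w = (-8, -9, 7) − (-7, 1, -6) = (-1, -10, 13), w · n = -36.
Since n ≠ 0 the lines are not parallel, and w · n = -36 ≠ 0 so they do not intersect; hence they are skew.
Distance = |w · n| / |n| = |-36| / √32 ≈ 6.36.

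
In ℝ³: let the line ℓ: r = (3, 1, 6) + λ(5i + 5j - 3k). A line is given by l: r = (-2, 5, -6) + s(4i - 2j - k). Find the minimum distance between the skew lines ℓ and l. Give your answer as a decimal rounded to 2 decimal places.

11.83

Common perpendicular direction n = (5, 5, -3) × (4, -2, -1) = (-11, -7, -30).
With w = (-2, 5, -6) − (3, 1, 6) = (-5, 4, -12), w · n = 387.
Distance = |w · n| / |n| = |387| / √1070 ≈ 11.83.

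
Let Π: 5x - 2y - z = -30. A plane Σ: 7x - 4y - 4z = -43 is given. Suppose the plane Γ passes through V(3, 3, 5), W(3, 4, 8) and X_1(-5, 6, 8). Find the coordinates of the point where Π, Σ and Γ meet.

(-5, 3, -1)

VW = (0, 1, 3), VX_1 = (-8, 3, 3); a normal to Γ is VW × VX_1 = (-6, -24, 8).
Using V: Γ has equation -6x - 24y + 8z = -50.
Solving the 3×3 linear system 5x - 2y - z = -30, 7x - 4y - 4z = -43, -6x - 24y + 8z = -50 (e.g. by elimination or Cramer's rule, determinant = -384) gives (-5, 3, -1).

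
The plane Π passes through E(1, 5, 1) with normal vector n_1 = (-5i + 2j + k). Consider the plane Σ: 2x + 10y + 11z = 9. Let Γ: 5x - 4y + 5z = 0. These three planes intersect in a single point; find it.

Π: n_1·r = n_1·E gives -5x + 2y + z = 6.
Solving the 3×3 linear system -5x + 2y + z = 6, 2x + 10y + 11z = 9, 5x - 4y + 5z = 0 (e.g. by elimination or Cramer's rule, determinant = -438) gives (-1, 0, 1).

(-1, 0, 1)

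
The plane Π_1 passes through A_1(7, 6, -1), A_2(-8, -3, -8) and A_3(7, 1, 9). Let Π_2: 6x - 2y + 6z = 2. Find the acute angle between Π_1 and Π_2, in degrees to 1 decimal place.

A_1A_2 = (-15, -9, -7), A_1A_3 = (0, -5, 10); a normal to Π_1 is A_1A_2 × A_1A_3 = (-125, 150, 75).
Using A_1: Π_1 has equation -125x + 150y + 75z = -50.
cos θ = |n₁·n₂| / (|n₁||n₂|) = |-600| / (√43750 · √76).
θ = arccos(0.32905) ≈ 70.8°.

70.8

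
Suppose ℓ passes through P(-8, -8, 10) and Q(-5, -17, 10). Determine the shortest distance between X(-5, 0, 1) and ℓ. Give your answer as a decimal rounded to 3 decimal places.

10.483

A direction vector for ℓ is Q − P = (3, -9, 0).
Taking (-8, -8, 10) on ℓ with direction v = (3, -9, 0): w = X − (-8, -8, 10) = (3, 8, -9), and w × v = (-81, -27, -51).
Distance = |w × v| / |v| = √9891 / √90 ≈ 10.483.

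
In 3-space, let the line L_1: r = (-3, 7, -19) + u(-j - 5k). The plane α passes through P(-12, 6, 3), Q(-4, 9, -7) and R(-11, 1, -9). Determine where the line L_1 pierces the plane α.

PQ = (8, 3, -10), PR = (1, -5, -12); a normal to α is PQ × PR = (-86, 86, -43).
Using P: α has equation -86x + 86y - 43z = 1419.
Substitute r = (-3, 7, -19) + t(0, -1, -5) into the plane: 1677 + 129t = 1419, so t = -2.
Intersection: (-3, 7, -19) + (-2)·(0, -1, -5) = (-3, 9, -9).

(-3, 9, -9)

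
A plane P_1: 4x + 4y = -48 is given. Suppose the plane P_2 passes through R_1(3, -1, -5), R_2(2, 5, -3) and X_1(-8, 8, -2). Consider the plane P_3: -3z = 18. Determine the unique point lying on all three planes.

(-8, -4, -6)

R_1R_2 = (-1, 6, 2), R_1X_1 = (-11, 9, 3); a normal to P_2 is R_1R_2 × R_1X_1 = (0, -19, 57).
Using R_1: P_2 has equation -19y + 57z = -266.
Solving the 3×3 linear system 4x + 4y = -48, -19y + 57z = -266, -3z = 18 (e.g. by elimination or Cramer's rule, determinant = 228) gives (-8, -4, -6).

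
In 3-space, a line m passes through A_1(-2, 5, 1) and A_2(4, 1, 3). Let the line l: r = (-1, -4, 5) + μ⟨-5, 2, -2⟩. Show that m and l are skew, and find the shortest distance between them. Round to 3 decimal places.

5.019

A direction vector for m is A_2 − A_1 = (6, -4, 2).
Common perpendicular direction n = (6, -4, 2) × (-5, 2, -2) = (4, 2, -8).
With w = (-1, -4, 5) − (-2, 5, 1) = (1, -9, 4), w · n = -46.
Since n ≠ 0 the lines are not parallel, and w · n = -46 ≠ 0 so they do not intersect; hence they are skew.
Distance = |w · n| / |n| = |-46| / √84 ≈ 5.019.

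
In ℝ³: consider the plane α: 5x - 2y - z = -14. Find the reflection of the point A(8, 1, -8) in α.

λ = (n·A − d)/|n|² = (46 − (-14))/30 = 2.
Reflection = A − 2λn = (8, 1, -8) − 4·(5, -2, -1) = (-12, 9, -4).

(-12, 9, -4)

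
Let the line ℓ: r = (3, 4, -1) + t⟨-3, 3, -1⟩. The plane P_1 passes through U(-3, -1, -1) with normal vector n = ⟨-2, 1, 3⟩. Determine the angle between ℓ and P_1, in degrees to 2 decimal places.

21.59

P_1: n·r = n·U gives -2x + y + 3z = 2.
sin θ = |n·v| / (|n||v|) = |6| / (√14 · √19) = 0.36788.
θ ≈ 21.59°.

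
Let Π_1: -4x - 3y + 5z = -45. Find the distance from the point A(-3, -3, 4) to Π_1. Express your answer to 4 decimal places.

n·A − d = (-4)·(-3) + (-3)·(-3) + (5)·(4) − (-45) = 86; |n| = √50.
Distance = |86| / √50 = 86/√50 ≈ 12.1622.

12.1622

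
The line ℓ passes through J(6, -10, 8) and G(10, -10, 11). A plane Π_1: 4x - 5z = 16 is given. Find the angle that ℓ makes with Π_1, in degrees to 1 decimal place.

1.8

A direction vector for ℓ is G − J = (4, 0, 3).
sin θ = |n·v| / (|n||v|) = |1| / (√41 · √25) = 0.03123.
θ ≈ 1.8°.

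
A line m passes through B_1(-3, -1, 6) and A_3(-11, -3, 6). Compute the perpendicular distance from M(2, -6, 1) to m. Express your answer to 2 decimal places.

A direction vector for m is A_3 − B_1 = (-8, -2, 0).
Taking (-3, -1, 6) on m with direction v = (-8, -2, 0): w = M − (-3, -1, 6) = (5, -5, -5), and w × v = (-10, 40, -50).
Distance = |w × v| / |v| = √4200 / √68 ≈ 7.86.

7.86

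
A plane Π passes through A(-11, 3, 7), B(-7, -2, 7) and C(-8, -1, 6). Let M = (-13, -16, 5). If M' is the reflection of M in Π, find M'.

(7, 0, 1)

AB = (4, -5, 0), AC = (3, -4, -1); a normal to Π is AB × AC = (5, 4, -1).
Using A: Π has equation 5x + 4y - z = -50.
λ = (n·M − d)/|n|² = (-134 − (-50))/42 = -2.
Reflection = M − 2λn = (-13, -16, 5) − (-4)·(5, 4, -1) = (7, 0, 1).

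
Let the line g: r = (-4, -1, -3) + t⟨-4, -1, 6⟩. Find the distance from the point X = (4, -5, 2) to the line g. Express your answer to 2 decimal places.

10.24

Taking (-4, -1, -3) on g with direction v = (-4, -1, 6): w = X − (-4, -1, -3) = (8, -4, 5), and w × v = (-19, -68, -24).
Distance = |w × v| / |v| = √5561 / √53 ≈ 10.24.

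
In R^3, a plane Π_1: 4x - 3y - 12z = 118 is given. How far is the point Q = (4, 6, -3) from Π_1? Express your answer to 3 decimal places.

6.462

n·Q − d = (4)·(4) + (-3)·(6) + (-12)·(-3) − 118 = -84; |n| = √169.
Distance = |-84| / √169 = 84/√169 ≈ 6.462.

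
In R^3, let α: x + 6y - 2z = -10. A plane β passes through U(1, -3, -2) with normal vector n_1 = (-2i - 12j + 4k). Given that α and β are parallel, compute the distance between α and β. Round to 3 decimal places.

0.469

β: n_1·r = n_1·U gives -2x - 12y + 4z = 26.
Rescale β by 1/(-2): x + 6y - 2z = -13. Then distance = |-10 − (-13)| / √41 ≈ 0.469.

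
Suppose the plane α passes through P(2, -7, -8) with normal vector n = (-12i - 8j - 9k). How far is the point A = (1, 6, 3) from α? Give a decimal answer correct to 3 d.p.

11.235

α: n·r = n·P gives -12x - 8y - 9z = 104.
n·A − d = (-12)·(1) + (-8)·(6) + (-9)·(3) − 104 = -191; |n| = √289.
Distance = |-191| / √289 = 191/√289 ≈ 11.235.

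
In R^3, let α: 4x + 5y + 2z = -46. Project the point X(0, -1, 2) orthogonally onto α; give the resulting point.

Foot = X − λn with λ = (n·X − d)/|n|² = (-1 − (-46))/45 = 1.
Foot = (0, -1, 2) − 1·(4, 5, 2) = (-4, -6, 0).

(-4, -6, 0)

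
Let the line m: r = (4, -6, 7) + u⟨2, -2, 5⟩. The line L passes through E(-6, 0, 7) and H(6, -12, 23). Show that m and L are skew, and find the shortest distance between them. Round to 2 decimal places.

A direction vector for L is H − E = (12, -12, 16).
Common perpendicular direction n = (2, -2, 5) × (12, -12, 16) = (28, 28, 0).
With w = (-6, 0, 7) − (4, -6, 7) = (-10, 6, 0), w · n = -112.
Since n ≠ 0 the lines are not parallel, and w · n = -112 ≠ 0 so they do not intersect; hence they are skew.
Distance = |w · n| / |n| = |-112| / √1568 ≈ 2.83.

2.83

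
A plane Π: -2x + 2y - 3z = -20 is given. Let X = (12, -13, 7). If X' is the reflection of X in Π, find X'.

λ = (n·X − d)/|n|² = (-71 − (-20))/17 = -3.
Reflection = X − 2λn = (12, -13, 7) − (-6)·(-2, 2, -3) = (0, -1, -11).

(0, -1, -11)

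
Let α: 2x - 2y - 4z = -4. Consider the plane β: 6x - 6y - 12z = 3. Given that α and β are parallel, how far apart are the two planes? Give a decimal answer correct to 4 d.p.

1.0206

Rescale β by 1/3: 2x - 2y - 4z = 1. Then distance = |-4 − 1| / √24 ≈ 1.0206.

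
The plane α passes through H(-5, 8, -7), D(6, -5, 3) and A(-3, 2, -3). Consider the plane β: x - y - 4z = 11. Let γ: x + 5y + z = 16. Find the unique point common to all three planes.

HD = (11, -13, 10), HA = (2, -6, 4); a normal to α is HD × HA = (8, -24, -40).
Using H: α has equation 8x - 24y - 40z = 48.
Solving the 3×3 linear system 8x - 24y - 40z = 48, x - y - 4z = 11, x + 5y + z = 16 (e.g. by elimination or Cramer's rule, determinant = 32) gives (-4, 5, -5).

(-4, 5, -5)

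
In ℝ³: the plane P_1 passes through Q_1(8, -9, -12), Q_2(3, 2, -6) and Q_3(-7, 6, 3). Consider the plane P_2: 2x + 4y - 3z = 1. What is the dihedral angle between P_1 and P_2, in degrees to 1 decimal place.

73.6

Q_1Q_2 = (-5, 11, 6), Q_1Q_3 = (-15, 15, 15); a normal to P_1 is Q_1Q_2 × Q_1Q_3 = (75, -15, 90).
Using Q_1: P_1 has equation 75x - 15y + 90z = -345.
cos θ = |n₁·n₂| / (|n₁||n₂|) = |-180| / (√13950 · √29).
θ = arccos(0.28300) ≈ 73.6°.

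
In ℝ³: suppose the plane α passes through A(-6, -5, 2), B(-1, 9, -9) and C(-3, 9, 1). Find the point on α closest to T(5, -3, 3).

(-5, -1, 1)

AB = (5, 14, -11), AC = (3, 14, -1); a normal to α is AB × AC = (140, -28, 28).
Using A: α has equation 140x - 28y + 28z = -644.
Foot = T − λn with λ = (n·T − d)/|n|² = (868 − (-644))/21168 = 1/14.
Foot = (5, -3, 3) − (1/14)·(140, -28, 28) = (-5, -1, 1).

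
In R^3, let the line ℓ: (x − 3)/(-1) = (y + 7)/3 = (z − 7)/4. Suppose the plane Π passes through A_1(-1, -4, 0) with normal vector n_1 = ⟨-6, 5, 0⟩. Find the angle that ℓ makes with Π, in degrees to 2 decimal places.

ℓ has direction (-1, 3, 4) through (3, -7, 7).
Π: n_1·r = n_1·A_1 gives -6x + 5y = -14.
sin θ = |n·v| / (|n||v|) = |21| / (√61 · √26) = 0.52731.
θ ≈ 31.82°.

31.82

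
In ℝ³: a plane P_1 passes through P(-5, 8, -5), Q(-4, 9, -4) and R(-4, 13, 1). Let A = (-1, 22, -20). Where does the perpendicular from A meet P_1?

(2, 7, -8)

PQ = (1, 1, 1), PR = (1, 5, 6); a normal to P_1 is PQ × PR = (1, -5, 4).
Using P: P_1 has equation x - 5y + 4z = -65.
Foot = A − λn with λ = (n·A − d)/|n|² = (-191 − (-65))/42 = -3.
Foot = (-1, 22, -20) − (-3)·(1, -5, 4) = (2, 7, -8).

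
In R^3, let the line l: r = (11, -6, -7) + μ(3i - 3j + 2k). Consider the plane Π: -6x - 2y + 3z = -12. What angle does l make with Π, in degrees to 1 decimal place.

10.5

sin θ = |n·v| / (|n||v|) = |-6| / (√49 · √22) = 0.18274.
θ ≈ 10.5°.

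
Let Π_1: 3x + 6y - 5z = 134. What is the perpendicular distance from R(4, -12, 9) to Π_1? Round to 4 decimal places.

n·R − d = (3)·(4) + (6)·(-12) + (-5)·(9) − 134 = -239; |n| = √70.
Distance = |-239| / √70 = 239/√70 ≈ 28.5660.

28.5660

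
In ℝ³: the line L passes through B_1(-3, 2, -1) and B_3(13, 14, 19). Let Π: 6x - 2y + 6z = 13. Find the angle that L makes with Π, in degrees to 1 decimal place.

A direction vector for L is B_3 − B_1 = (16, 12, 20).
sin θ = |n·v| / (|n||v|) = |192| / (√76 · √800) = 0.77866.
θ ≈ 51.1°.

51.1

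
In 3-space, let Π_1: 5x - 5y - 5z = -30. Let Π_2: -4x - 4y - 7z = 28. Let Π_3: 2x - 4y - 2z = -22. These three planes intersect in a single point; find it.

Solving the 3×3 linear system 5x - 5y - 5z = -30, -4x - 4y - 7z = 28, 2x - 4y - 2z = -22 (e.g. by elimination or Cramer's rule, determinant = -110) gives (-5, 5, -4).

(-5, 5, -4)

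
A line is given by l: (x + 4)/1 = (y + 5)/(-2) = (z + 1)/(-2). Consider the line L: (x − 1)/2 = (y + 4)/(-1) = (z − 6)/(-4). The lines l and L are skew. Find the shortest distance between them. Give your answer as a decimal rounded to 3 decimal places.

l has direction (1, -2, -2) through (-4, -5, -1).
L has direction (2, -1, -4) through (1, -4, 6).
Common perpendicular direction n = (1, -2, -2) × (2, -1, -4) = (6, 0, 3).
With w = (1, -4, 6) − (-4, -5, -1) = (5, 1, 7), w · n = 51.
Distance = |w · n| / |n| = |51| / √45 ≈ 7.603.

7.603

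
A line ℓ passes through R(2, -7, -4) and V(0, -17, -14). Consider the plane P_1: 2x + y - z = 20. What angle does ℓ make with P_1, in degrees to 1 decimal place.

6.6

A direction vector for ℓ is V − R = (-2, -10, -10).
sin θ = |n·v| / (|n||v|) = |-4| / (√6 · √204) = 0.11433.
θ ≈ 6.6°.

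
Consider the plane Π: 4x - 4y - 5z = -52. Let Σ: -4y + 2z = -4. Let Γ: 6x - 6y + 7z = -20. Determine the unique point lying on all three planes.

(-5, 3, 4)

Solving the 3×3 linear system 4x - 4y - 5z = -52, -4y + 2z = -4, 6x - 6y + 7z = -20 (e.g. by elimination or Cramer's rule, determinant = -232) gives (-5, 3, 4).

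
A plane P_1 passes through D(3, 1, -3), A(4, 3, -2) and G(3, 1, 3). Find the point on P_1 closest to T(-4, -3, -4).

(0, -5, -4)

DA = (1, 2, 1), DG = (0, 0, 6); a normal to P_1 is DA × DG = (12, -6, 0).
Using D: P_1 has equation 12x - 6y = 30.
Foot = T − λn with λ = (n·T − d)/|n|² = (-30 − 30)/180 = -1/3.
Foot = (-4, -3, -4) − (-1/3)·(12, -6, 0) = (0, -5, -4).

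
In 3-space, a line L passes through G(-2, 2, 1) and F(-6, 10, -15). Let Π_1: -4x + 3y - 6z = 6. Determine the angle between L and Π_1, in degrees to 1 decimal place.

A direction vector for L is F − G = (-4, 8, -16).
sin θ = |n·v| / (|n||v|) = |136| / (√61 · √336) = 0.94996.
θ ≈ 71.8°.

71.8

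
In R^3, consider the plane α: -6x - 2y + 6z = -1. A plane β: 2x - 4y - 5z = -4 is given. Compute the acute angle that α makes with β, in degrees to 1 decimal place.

54.5

cos θ = |n₁·n₂| / (|n₁||n₂|) = |-34| / (√76 · √45).
θ = arccos(0.58139) ≈ 54.5°.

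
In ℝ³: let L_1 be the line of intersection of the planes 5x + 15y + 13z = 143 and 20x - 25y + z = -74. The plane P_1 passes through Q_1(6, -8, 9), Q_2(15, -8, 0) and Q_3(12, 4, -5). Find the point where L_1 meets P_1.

(1, 4, 6)

Direction of L_1: (5, 15, 13) × (20, -25, 1) = (340, 255, -425).
A point on L_1: solving the two plane equations with x = 5 gives (5, 7, 1).
Q_1Q_2 = (9, 0, -9), Q_1Q_3 = (6, 12, -14); a normal to P_1 is Q_1Q_2 × Q_1Q_3 = (108, 72, 108).
Using Q_1: P_1 has equation 108x + 72y + 108z = 1044.
Substitute r = (5, 7, 1) + t(340, 255, -425) into the plane: 1152 + 9180t = 1044, so t = -1/85.
Intersection: (5, 7, 1) + (-1/85)·(340, 255, -425) = (1, 4, 6).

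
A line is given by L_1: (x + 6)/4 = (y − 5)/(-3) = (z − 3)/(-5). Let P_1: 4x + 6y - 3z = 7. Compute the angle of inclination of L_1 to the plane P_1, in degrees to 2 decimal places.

13.61

L_1 has direction (4, -3, -5) through (-6, 5, 3).
sin θ = |n·v| / (|n||v|) = |13| / (√61 · √50) = 0.23539.
θ ≈ 13.61°.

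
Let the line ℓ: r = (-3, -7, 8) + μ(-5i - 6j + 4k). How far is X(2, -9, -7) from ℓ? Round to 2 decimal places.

Taking (-3, -7, 8) on ℓ with direction v = (-5, -6, 4): w = X − (-3, -7, 8) = (5, -2, -15), and w × v = (-98, 55, -40).
Distance = |w × v| / |v| = √14229 / √77 ≈ 13.59.

13.59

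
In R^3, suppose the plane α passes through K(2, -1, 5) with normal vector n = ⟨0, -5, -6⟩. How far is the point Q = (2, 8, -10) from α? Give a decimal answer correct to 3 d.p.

α: n·r = n·K gives -5y - 6z = -25.
n·Q − d = (0)·(2) + (-5)·(8) + (-6)·(-10) − (-25) = 45; |n| = √61.
Distance = |45| / √61 = 45/√61 ≈ 5.762.

5.762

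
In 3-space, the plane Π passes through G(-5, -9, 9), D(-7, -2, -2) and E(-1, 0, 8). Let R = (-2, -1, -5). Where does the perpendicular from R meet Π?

GD = (-2, 7, -11), GE = (4, 9, -1); a normal to Π is GD × GE = (92, -46, -46).
Using G: Π has equation 92x - 46y - 46z = -460.
Foot = R − λn with λ = (n·R − d)/|n|² = (92 − (-460))/12696 = 1/23.
Foot = (-2, -1, -5) − (1/23)·(92, -46, -46) = (-6, 1, -3).

(-6, 1, -3)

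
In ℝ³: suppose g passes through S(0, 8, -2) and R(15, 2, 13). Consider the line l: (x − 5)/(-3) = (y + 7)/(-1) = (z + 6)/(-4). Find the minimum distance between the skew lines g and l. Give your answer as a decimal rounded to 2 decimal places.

1.92

A direction vector for g is R − S = (15, -6, 15).
l has direction (-3, -1, -4) through (5, -7, -6).
Common perpendicular direction n = (15, -6, 15) × (-3, -1, -4) = (39, 15, -33).
With w = (5, -7, -6) − (0, 8, -2) = (5, -15, -4), w · n = 102.
Distance = |w · n| / |n| = |102| / √2835 ≈ 1.92.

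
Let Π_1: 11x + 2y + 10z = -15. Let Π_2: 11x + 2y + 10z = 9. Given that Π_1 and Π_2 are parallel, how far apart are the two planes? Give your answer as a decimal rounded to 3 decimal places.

Same normal n = (11, 2, 10) with |n| = √225; distance = |-15 − 9| / |n| = 24/√225 ≈ 1.600.

1.600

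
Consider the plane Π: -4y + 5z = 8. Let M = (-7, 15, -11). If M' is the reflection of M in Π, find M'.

(-7, -9, 19)

λ = (n·M − d)/|n|² = (-115 − 8)/41 = -3.
Reflection = M − 2λn = (-7, 15, -11) − (-6)·(0, -4, 5) = (-7, -9, 19).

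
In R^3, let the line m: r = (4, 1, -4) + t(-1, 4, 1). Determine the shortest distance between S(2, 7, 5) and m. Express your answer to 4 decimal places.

7.2763

Taking (4, 1, -4) on m with direction v = (-1, 4, 1): w = S − (4, 1, -4) = (-2, 6, 9), and w × v = (-30, -7, -2).
Distance = |w × v| / |v| = √953 / √18 ≈ 7.2763.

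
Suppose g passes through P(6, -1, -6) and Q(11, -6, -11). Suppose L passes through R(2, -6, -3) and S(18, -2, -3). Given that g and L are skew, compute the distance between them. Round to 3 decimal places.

A direction vector for g is Q − P = (5, -5, -5).
A direction vector for L is S − R = (16, 4, 0).
Common perpendicular direction n = (5, -5, -5) × (16, 4, 0) = (20, -80, 100).
With w = (2, -6, -3) − (6, -1, -6) = (-4, -5, 3), w · n = 620.
Distance = |w · n| / |n| = |620| / √16800 ≈ 4.783.

4.783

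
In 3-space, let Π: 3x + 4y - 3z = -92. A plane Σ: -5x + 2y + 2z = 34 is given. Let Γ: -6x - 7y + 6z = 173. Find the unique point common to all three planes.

Solving the 3×3 linear system 3x + 4y - 3z = -92, -5x + 2y + 2z = 34, -6x - 7y + 6z = 173 (e.g. by elimination or Cramer's rule, determinant = 9) gives (-8, -11, 8).

(-8, -11, 8)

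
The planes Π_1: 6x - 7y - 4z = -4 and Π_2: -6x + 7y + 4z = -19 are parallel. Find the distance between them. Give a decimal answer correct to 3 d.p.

Rescale Π_2 by 1/(-1): 6x - 7y - 4z = 19. Then distance = |-4 − 19| / √101 ≈ 2.289.

2.289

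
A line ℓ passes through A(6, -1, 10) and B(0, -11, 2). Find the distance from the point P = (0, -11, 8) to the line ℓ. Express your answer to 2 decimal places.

A direction vector for ℓ is B − A = (-6, -10, -8).
Taking (6, -1, 10) on ℓ with direction v = (-6, -10, -8): w = P − (6, -1, 10) = (-6, -10, -2), and w × v = (60, -36, 0).
Distance = |w × v| / |v| = √4896 / √200 ≈ 4.95.

4.95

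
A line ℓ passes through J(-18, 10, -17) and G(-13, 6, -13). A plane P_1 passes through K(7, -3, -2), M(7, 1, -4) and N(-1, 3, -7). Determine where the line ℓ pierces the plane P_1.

A direction vector for ℓ is G − J = (5, -4, 4).
KM = (0, 4, -2), KN = (-8, 6, -5); a normal to P_1 is KM × KN = (-8, 16, 32).
Using K: P_1 has equation -8x + 16y + 32z = -168.
Substitute r = (-18, 10, -17) + t(5, -4, 4) into the plane: -240 + 24t = -168, so t = 3.
Intersection: (-18, 10, -17) + 3·(5, -4, 4) = (-3, -2, -5).

(-3, -2, -5)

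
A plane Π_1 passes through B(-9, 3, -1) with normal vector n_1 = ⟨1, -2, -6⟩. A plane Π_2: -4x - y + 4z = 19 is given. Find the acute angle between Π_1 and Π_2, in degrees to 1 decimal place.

Π_1: n_1·r = n_1·B gives x - 2y - 6z = -9.
cos θ = |n₁·n₂| / (|n₁||n₂|) = |-26| / (√41 · √33).
θ = arccos(0.70685) ≈ 45.0°.

45.0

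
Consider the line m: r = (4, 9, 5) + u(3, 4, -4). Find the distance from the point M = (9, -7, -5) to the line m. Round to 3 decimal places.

Taking (4, 9, 5) on m with direction v = (3, 4, -4): w = M − (4, 9, 5) = (5, -16, -10), and w × v = (104, -10, 68).
Distance = |w × v| / |v| = √15540 / √41 ≈ 19.469.

19.469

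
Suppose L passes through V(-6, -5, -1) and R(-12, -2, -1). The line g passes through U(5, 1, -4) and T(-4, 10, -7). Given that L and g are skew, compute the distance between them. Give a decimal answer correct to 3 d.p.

3.742

A direction vector for L is R − V = (-6, 3, 0).
A direction vector for g is T − U = (-9, 9, -3).
Common perpendicular direction n = (-6, 3, 0) × (-9, 9, -3) = (-9, -18, -27).
With w = (5, 1, -4) − (-6, -5, -1) = (11, 6, -3), w · n = -126.
Distance = |w · n| / |n| = |-126| / √1134 ≈ 3.742.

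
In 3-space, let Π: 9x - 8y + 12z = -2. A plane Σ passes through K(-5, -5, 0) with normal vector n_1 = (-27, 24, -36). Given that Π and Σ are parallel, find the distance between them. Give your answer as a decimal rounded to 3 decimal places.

Σ: n_1·r = n_1·K gives -27x + 24y - 36z = 15.
Rescale Σ by 1/(-3): 9x - 8y + 12z = -5. Then distance = |-2 − (-5)| / √289 ≈ 0.176.

0.176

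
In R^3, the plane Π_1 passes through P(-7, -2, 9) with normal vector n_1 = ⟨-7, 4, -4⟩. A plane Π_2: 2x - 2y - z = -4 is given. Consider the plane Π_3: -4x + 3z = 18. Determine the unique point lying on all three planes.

(-3, -2, 2)

Π_1: n_1·r = n_1·P gives -7x + 4y - 4z = 5.
Solving the 3×3 linear system -7x + 4y - 4z = 5, 2x - 2y - z = -4, -4x + 3z = 18 (e.g. by elimination or Cramer's rule, determinant = 66) gives (-3, -2, 2).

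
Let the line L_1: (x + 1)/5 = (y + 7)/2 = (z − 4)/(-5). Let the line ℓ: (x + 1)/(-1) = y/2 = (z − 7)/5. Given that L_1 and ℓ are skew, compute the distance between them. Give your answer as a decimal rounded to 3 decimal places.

L_1 has direction (5, 2, -5) through (-1, -7, 4).
ℓ has direction (-1, 2, 5) through (-1, 0, 7).
Common perpendicular direction n = (5, 2, -5) × (-1, 2, 5) = (20, -20, 12).
With w = (-1, 0, 7) − (-1, -7, 4) = (0, 7, 3), w · n = -104.
Distance = |w · n| / |n| = |-104| / √944 ≈ 3.385.

3.385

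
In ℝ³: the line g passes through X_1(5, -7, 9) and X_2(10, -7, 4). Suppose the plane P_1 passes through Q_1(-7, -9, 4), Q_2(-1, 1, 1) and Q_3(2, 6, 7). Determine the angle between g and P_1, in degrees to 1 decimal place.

A direction vector for g is X_2 − X_1 = (5, 0, -5).
Q_1Q_2 = (6, 10, -3), Q_1Q_3 = (9, 15, 3); a normal to P_1 is Q_1Q_2 × Q_1Q_3 = (75, -45, 0).
Using Q_1: P_1 has equation 75x - 45y = -120.
sin θ = |n·v| / (|n||v|) = |375| / (√7650 · √50) = 0.60634.
θ ≈ 37.3°.

37.3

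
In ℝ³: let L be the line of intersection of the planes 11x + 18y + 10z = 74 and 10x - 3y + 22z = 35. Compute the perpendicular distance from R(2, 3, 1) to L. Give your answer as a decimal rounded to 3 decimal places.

0.639

Direction of L: (11, 18, 10) × (10, -3, 22) = (426, -142, -213).
A point on L: solving the two plane equations with x = 0 gives (0, 3, 2).
Taking (0, 3, 2) on L with direction v = (426, -142, -213): w = R − (0, 3, 2) = (2, 0, -1), and w × v = (-142, 0, -284).
Distance = |w × v| / |v| = √100820 / √247009 ≈ 0.639.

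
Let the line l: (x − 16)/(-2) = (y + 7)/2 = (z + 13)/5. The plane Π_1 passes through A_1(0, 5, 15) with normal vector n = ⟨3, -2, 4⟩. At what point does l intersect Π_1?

(8, 1, 7)

l has direction (-2, 2, 5) through (16, -7, -13).
Π_1: n·r = n·A_1 gives 3x - 2y + 4z = 50.
Substitute r = (16, -7, -13) + t(-2, 2, 5) into the plane: 10 + 10t = 50, so t = 4.
Intersection: (16, -7, -13) + 4·(-2, 2, 5) = (8, 1, 7).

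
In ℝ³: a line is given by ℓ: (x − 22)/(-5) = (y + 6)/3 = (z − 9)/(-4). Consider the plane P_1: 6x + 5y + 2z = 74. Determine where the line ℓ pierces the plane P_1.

ℓ has direction (-5, 3, -4) through (22, -6, 9).
Substitute r = (22, -6, 9) + t(-5, 3, -4) into the plane: 120 + (-23)t = 74, so t = 2.
Intersection: (22, -6, 9) + 2·(-5, 3, -4) = (12, 0, 1).

(12, 0, 1)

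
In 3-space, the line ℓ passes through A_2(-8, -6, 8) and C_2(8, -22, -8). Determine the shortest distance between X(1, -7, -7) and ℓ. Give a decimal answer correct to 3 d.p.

A direction vector for ℓ is C_2 − A_2 = (16, -16, -16).
Taking (-8, -6, 8) on ℓ with direction v = (16, -16, -16): w = X − (-8, -6, 8) = (9, -1, -15), and w × v = (-224, -96, -128).
Distance = |w × v| / |v| = √75776 / √768 ≈ 9.933.

9.933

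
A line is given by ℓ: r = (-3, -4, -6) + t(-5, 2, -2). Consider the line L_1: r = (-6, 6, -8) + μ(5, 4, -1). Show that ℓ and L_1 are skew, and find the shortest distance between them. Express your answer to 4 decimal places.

3.1696

Common perpendicular direction n = (-5, 2, -2) × (5, 4, -1) = (6, -15, -30).
With w = (-6, 6, -8) − (-3, -4, -6) = (-3, 10, -2), w · n = -108.
Since n ≠ 0 the lines are not parallel, and w · n = -108 ≠ 0 so they do not intersect; hence they are skew.
Distance = |w · n| / |n| = |-108| / √1161 ≈ 3.1696.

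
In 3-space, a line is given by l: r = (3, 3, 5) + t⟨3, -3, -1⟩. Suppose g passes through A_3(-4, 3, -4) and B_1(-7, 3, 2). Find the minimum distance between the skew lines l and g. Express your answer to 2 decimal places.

A direction vector for g is B_1 − A_3 = (-3, 0, 6).
Common perpendicular direction n = (3, -3, -1) × (-3, 0, 6) = (-18, -15, -9).
With w = (-4, 3, -4) − (3, 3, 5) = (-7, 0, -9), w · n = 207.
Distance = |w · n| / |n| = |207| / √630 ≈ 8.25.

8.25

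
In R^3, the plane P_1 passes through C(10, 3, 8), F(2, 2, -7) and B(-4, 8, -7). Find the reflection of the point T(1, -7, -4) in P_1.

(11, 3, -10)

CF = (-8, -1, -15), CB = (-14, 5, -15); a normal to P_1 is CF × CB = (90, 90, -54).
Using C: P_1 has equation 90x + 90y - 54z = 738.
λ = (n·T − d)/|n|² = (-324 − 738)/19116 = -1/18.
Reflection = T − 2λn = (1, -7, -4) − (-1/9)·(90, 90, -54) = (11, 3, -10).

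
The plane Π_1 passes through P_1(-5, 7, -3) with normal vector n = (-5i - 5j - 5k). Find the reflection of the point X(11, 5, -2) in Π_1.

(1, -5, -12)

Π_1: n·r = n·P_1 gives -5x - 5y - 5z = 5.
λ = (n·X − d)/|n|² = (-70 − 5)/75 = -1.
Reflection = X − 2λn = (11, 5, -2) − (-2)·(-5, -5, -5) = (1, -5, -12).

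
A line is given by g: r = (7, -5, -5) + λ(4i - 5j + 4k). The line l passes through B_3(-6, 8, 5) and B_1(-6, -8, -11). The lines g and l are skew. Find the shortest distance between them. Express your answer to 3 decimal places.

9.878

A direction vector for l is B_1 − B_3 = (0, -16, -16).
Common perpendicular direction n = (4, -5, 4) × (0, -16, -16) = (144, 64, -64).
With w = (-6, 8, 5) − (7, -5, -5) = (-13, 13, 10), w · n = -1680.
Distance = |w · n| / |n| = |-1680| / √28928 ≈ 9.878.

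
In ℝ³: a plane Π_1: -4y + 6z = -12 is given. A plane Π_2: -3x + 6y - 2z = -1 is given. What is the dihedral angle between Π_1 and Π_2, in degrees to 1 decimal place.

cos θ = |n₁·n₂| / (|n₁||n₂|) = |-36| / (√52 · √49).
θ = arccos(0.71319) ≈ 44.5°.

44.5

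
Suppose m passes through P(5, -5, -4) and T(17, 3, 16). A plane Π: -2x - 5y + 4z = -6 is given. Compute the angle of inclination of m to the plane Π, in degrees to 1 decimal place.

5.6

A direction vector for m is T − P = (12, 8, 20).
sin θ = |n·v| / (|n||v|) = |16| / (√45 · √608) = 0.09673.
θ ≈ 5.6°.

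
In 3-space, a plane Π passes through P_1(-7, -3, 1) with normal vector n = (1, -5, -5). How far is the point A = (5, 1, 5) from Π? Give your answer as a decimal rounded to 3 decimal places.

3.921

Π: n·r = n·P_1 gives x - 5y - 5z = 3.
n·A − d = (1)·(5) + (-5)·(1) + (-5)·(5) − 3 = -28; |n| = √51.
Distance = |-28| / √51 = 28/√51 ≈ 3.921.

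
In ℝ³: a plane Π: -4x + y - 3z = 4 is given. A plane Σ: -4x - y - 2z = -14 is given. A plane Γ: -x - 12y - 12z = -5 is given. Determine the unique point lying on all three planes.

Solving the 3×3 linear system -4x + y - 3z = 4, -4x - y - 2z = -14, -x - 12y - 12z = -5 (e.g. by elimination or Cramer's rule, determinant = -139) gives (5, 6, -6).

(5, 6, -6)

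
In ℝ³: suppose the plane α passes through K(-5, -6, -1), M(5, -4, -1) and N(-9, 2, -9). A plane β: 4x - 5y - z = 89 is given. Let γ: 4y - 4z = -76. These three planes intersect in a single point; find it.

(9, -12, 7)

KM = (10, 2, 0), KN = (-4, 8, -8); a normal to α is KM × KN = (-16, 80, 88).
Using K: α has equation -16x + 80y + 88z = -488.
Solving the 3×3 linear system -16x + 80y + 88z = -488, 4x - 5y - z = 89, 4y - 4z = -76 (e.g. by elimination or Cramer's rule, determinant = 2304) gives (9, -12, 7).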